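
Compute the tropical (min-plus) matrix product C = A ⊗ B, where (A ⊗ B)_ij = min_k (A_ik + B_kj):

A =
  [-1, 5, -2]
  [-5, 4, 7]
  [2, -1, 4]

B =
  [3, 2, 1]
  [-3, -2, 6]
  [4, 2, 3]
A ⊗ B =
  [2, 0, 0]
  [-2, -3, -4]
  [-4, -3, 3]

Apply the min-plus product entry-by-entry:
  C[0][0] = min over k of (A[0][0] + B[0][0] = -1 + 3 = 2, A[0][1] + B[1][0] = 5 + -3 = 2, A[0][2] + B[2][0] = -2 + 4 = 2) = 2 (attained at k = 0)
  C[0][1] = min over k of (A[0][0] + B[0][1] = -1 + 2 = 1, A[0][1] + B[1][1] = 5 + -2 = 3, A[0][2] + B[2][1] = -2 + 2 = 0) = 0 (attained at k = 2)
  C[0][2] = min over k of (A[0][0] + B[0][2] = -1 + 1 = 0, A[0][1] + B[1][2] = 5 + 6 = 11, A[0][2] + B[2][2] = -2 + 3 = 1) = 0 (attained at k = 0)
  C[1][0] = min over k of (A[1][0] + B[0][0] = -5 + 3 = -2, A[1][1] + B[1][0] = 4 + -3 = 1, A[1][2] + B[2][0] = 7 + 4 = 11) = -2 (attained at k = 0)
  C[1][1] = min over k of (A[1][0] + B[0][1] = -5 + 2 = -3, A[1][1] + B[1][1] = 4 + -2 = 2, A[1][2] + B[2][1] = 7 + 2 = 9) = -3 (attained at k = 0)
  C[1][2] = min over k of (A[1][0] + B[0][2] = -5 + 1 = -4, A[1][1] + B[1][2] = 4 + 6 = 10, A[1][2] + B[2][2] = 7 + 3 = 10) = -4 (attained at k = 0)
  C[2][0] = min over k of (A[2][0] + B[0][0] = 2 + 3 = 5, A[2][1] + B[1][0] = -1 + -3 = -4, A[2][2] + B[2][0] = 4 + 4 = 8) = -4 (attained at k = 1)
  C[2][1] = min over k of (A[2][0] + B[0][1] = 2 + 2 = 4, A[2][1] + B[1][1] = -1 + -2 = -3, A[2][2] + B[2][1] = 4 + 2 = 6) = -3 (attained at k = 1)
  C[2][2] = min over k of (A[2][0] + B[0][2] = 2 + 1 = 3, A[2][1] + B[1][2] = -1 + 6 = 5, A[2][2] + B[2][2] = 4 + 3 = 7) = 3 (attained at k = 0)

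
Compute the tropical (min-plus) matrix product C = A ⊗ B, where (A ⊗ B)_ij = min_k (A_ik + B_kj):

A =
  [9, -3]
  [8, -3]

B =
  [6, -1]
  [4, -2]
A ⊗ B =
  [1, -5]
  [1, -5]

Apply the min-plus product entry-by-entry:
  C[0][0] = min over k of (A[0][0] + B[0][0] = 9 + 6 = 15, A[0][1] + B[1][0] = -3 + 4 = 1) = 1 (attained at k = 1)
  C[0][1] = min over k of (A[0][0] + B[0][1] = 9 + -1 = 8, A[0][1] + B[1][1] = -3 + -2 = -5) = -5 (attained at k = 1)
  C[1][0] = min over k of (A[1][0] + B[0][0] = 8 + 6 = 14, A[1][1] + B[1][0] = -3 + 4 = 1) = 1 (attained at k = 1)
  C[1][1] = min over k of (A[1][0] + B[0][1] = 8 + -1 = 7, A[1][1] + B[1][1] = -3 + -2 = -5) = -5 (attained at k = 1)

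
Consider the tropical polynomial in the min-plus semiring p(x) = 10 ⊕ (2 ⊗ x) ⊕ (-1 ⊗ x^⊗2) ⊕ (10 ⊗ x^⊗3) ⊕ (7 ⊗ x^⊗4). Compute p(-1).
p(-1) = -3

A tropical monomial a ⊗ x^⊗i evaluates to a + i · x. Evaluating each term at x = -1:
  Term 0 contributes 10 + 0 · -1 = 10
  Term 1 contributes 2 + 1 · -1 = 1
  Term 2 contributes -1 + 2 · -1 = -3
  Term 3 contributes 10 + 3 · -1 = 7
  Term 4 contributes 7 + 4 · -1 = 3
p(-1) = ⊕ of these = min[10, 1, -3, 7, 3] = -3.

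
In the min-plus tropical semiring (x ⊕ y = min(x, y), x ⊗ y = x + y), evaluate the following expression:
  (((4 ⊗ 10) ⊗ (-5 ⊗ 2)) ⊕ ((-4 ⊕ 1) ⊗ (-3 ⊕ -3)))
(((4 ⊗ 10) ⊗ (-5 ⊗ 2)) ⊕ ((-4 ⊕ 1) ⊗ (-3 ⊕ -3))) = -7

Expand innermost to outermost. Recall ⊕ takes the minimum of its arguments and ⊗ takes their sum. Working out the expression (((4 ⊗ 10) ⊗ (-5 ⊗ 2)) ⊕ ((-4 ⊕ 1) ⊗ (-3 ⊕ -3))) gives -7.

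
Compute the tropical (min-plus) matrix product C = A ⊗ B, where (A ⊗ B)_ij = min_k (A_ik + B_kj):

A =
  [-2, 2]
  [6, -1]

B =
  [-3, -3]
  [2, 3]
A ⊗ B =
  [-5, -5]
  [1, 2]

Apply the min-plus product entry-by-entry:
  C[0][0] = min over k of (A[0][0] + B[0][0] = -2 + -3 = -5, A[0][1] + B[1][0] = 2 + 2 = 4) = -5 (attained at k = 0)
  C[0][1] = min over k of (A[0][0] + B[0][1] = -2 + -3 = -5, A[0][1] + B[1][1] = 2 + 3 = 5) = -5 (attained at k = 0)
  C[1][0] = min over k of (A[1][0] + B[0][0] = 6 + -3 = 3, A[1][1] + B[1][0] = -1 + 2 = 1) = 1 (attained at k = 1)
  C[1][1] = min over k of (A[1][0] + B[0][1] = 6 + -3 = 3, A[1][1] + B[1][1] = -1 + 3 = 2) = 2 (attained at k = 1)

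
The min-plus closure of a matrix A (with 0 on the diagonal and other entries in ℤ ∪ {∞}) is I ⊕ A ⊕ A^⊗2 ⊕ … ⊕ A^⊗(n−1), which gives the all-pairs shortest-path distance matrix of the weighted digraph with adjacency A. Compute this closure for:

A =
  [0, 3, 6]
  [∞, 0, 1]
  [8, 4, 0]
Closure =
  [0, 3, 4]
  [9, 0, 1]
  [8, 4, 0]

This is the Floyd-Warshall all-pairs shortest-path computation. For each intermediate vertex k = 0, 1, …, 2, update dist[i][j] ← min(dist[i][j], dist[i][k] + dist[k][j]). The final matrix gives, for each (i, j), the minimum total weight of any directed path from i to j (possibly empty when i = j).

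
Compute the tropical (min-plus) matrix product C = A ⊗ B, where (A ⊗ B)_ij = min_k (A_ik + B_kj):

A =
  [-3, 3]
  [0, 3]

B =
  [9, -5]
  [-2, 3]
A ⊗ B =
  [1, -8]
  [1, -5]

Apply the min-plus product entry-by-entry:
  C[0][0] = min over k of (A[0][0] + B[0][0] = -3 + 9 = 6, A[0][1] + B[1][0] = 3 + -2 = 1) = 1 (attained at k = 1)
  C[0][1] = min over k of (A[0][0] + B[0][1] = -3 + -5 = -8, A[0][1] + B[1][1] = 3 + 3 = 6) = -8 (attained at k = 0)
  C[1][0] = min over k of (A[1][0] + B[0][0] = 0 + 9 = 9, A[1][1] + B[1][0] = 3 + -2 = 1) = 1 (attained at k = 1)
  C[1][1] = min over k of (A[1][0] + B[0][1] = 0 + -5 = -5, A[1][1] + B[1][1] = 3 + 3 = 6) = -5 (attained at k = 0)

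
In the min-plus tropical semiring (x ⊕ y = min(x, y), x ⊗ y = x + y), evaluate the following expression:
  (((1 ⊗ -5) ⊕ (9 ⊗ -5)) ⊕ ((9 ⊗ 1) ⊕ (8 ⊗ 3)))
(((1 ⊗ -5) ⊕ (9 ⊗ -5)) ⊕ ((9 ⊗ 1) ⊕ (8 ⊗ 3))) = -4

Expand innermost to outermost. Recall ⊕ takes the minimum of its arguments and ⊗ takes their sum. Working out the expression (((1 ⊗ -5) ⊕ (9 ⊗ -5)) ⊕ ((9 ⊗ 1) ⊕ (8 ⊗ 3))) gives -4.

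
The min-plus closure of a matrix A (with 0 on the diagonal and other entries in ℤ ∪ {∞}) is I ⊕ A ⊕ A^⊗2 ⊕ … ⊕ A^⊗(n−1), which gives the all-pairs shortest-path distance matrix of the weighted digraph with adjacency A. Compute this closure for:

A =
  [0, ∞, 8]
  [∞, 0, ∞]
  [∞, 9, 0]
Closure =
  [0, 17, 8]
  [∞, 0, ∞]
  [∞, 9, 0]

This is the Floyd-Warshall all-pairs shortest-path computation. For each intermediate vertex k = 0, 1, …, 2, update dist[i][j] ← min(dist[i][j], dist[i][k] + dist[k][j]). The final matrix gives, for each (i, j), the minimum total weight of any directed path from i to j (possibly empty when i = j).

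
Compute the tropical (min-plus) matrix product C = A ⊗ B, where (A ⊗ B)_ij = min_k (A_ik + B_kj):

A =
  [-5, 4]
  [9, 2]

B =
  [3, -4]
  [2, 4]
A ⊗ B =
  [-2, -9]
  [4, 5]

Apply the min-plus product entry-by-entry:
  C[0][0] = min over k of (A[0][0] + B[0][0] = -5 + 3 = -2, A[0][1] + B[1][0] = 4 + 2 = 6) = -2 (attained at k = 0)
  C[0][1] = min over k of (A[0][0] + B[0][1] = -5 + -4 = -9, A[0][1] + B[1][1] = 4 + 4 = 8) = -9 (attained at k = 0)
  C[1][0] = min over k of (A[1][0] + B[0][0] = 9 + 3 = 12, A[1][1] + B[1][0] = 2 + 2 = 4) = 4 (attained at k = 1)
  C[1][1] = min over k of (A[1][0] + B[0][1] = 9 + -4 = 5, A[1][1] + B[1][1] = 2 + 4 = 6) = 5 (attained at k = 0)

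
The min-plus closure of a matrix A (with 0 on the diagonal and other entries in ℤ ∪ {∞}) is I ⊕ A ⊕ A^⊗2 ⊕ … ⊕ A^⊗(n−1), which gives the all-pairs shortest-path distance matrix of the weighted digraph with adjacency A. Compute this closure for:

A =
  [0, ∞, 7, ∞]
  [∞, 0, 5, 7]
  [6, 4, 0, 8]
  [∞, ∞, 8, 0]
Closure =
  [0, 11, 7, 15]
  [11, 0, 5, 7]
  [6, 4, 0, 8]
  [14, 12, 8, 0]

This is the Floyd-Warshall all-pairs shortest-path computation. For each intermediate vertex k = 0, 1, …, 3, update dist[i][j] ← min(dist[i][j], dist[i][k] + dist[k][j]). The final matrix gives, for each (i, j), the minimum total weight of any directed path from i to j (possibly empty when i = j).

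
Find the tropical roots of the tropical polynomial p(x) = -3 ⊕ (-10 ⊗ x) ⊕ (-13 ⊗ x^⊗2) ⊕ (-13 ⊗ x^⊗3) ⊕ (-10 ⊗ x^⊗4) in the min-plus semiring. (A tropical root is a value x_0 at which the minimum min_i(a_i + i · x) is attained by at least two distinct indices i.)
Roots: {-3, 0, 3, 7}

Each tropical root is a break point of the lower envelope of the lines y = a_i + i · x (there are 5 lines, with slopes 0, 1, ..., 4). Only the lines that attain the minimum somewhere contribute to roots; other lines are dominated. Here the surviving (envelope) indices are i = 4, i = 3, i = 2, i = 1, i = 0.
Intersections between consecutive envelope lines give the roots: for adjacent envelope indices i < j the intersection is x = (a_i − a_j) / (j − i). Reading off the sorted break points: {-3, 0, 3, 7}.
Verification: at each break x_0, at least two indices attain the minimum of min_i(a_i + i · x_0).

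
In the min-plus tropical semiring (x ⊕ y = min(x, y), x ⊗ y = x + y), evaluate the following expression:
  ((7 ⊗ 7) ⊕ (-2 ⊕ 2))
((7 ⊗ 7) ⊕ (-2 ⊕ 2)) = -2

Expand innermost to outermost. Recall ⊕ takes the minimum of its arguments and ⊗ takes their sum. Working out the expression ((7 ⊗ 7) ⊕ (-2 ⊕ 2)) gives -2.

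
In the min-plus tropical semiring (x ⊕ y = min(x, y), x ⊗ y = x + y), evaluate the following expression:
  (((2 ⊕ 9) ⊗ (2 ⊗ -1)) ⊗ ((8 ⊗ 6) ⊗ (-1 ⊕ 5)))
(((2 ⊕ 9) ⊗ (2 ⊗ -1)) ⊗ ((8 ⊗ 6) ⊗ (-1 ⊕ 5))) = 16

Expand innermost to outermost. Recall ⊕ takes the minimum of its arguments and ⊗ takes their sum. Working out the expression (((2 ⊕ 9) ⊗ (2 ⊗ -1)) ⊗ ((8 ⊗ 6) ⊗ (-1 ⊕ 5))) gives 16.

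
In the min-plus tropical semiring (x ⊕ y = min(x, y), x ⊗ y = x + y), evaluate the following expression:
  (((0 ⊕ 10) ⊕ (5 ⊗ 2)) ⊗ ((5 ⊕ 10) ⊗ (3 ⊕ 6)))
(((0 ⊕ 10) ⊕ (5 ⊗ 2)) ⊗ ((5 ⊕ 10) ⊗ (3 ⊕ 6))) = 8

Expand innermost to outermost. Recall ⊕ takes the minimum of its arguments and ⊗ takes their sum. Working out the expression (((0 ⊕ 10) ⊕ (5 ⊗ 2)) ⊗ ((5 ⊕ 10) ⊗ (3 ⊕ 6))) gives 8.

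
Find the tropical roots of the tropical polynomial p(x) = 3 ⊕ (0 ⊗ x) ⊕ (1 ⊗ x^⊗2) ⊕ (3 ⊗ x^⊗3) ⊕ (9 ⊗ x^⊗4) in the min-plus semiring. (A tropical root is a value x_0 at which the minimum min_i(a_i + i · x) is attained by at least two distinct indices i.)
Roots: {-6, -2, -1, 3}

Each tropical root is a break point of the lower envelope of the lines y = a_i + i · x (there are 5 lines, with slopes 0, 1, ..., 4). Only the lines that attain the minimum somewhere contribute to roots; other lines are dominated. Here the surviving (envelope) indices are i = 4, i = 3, i = 2, i = 1, i = 0.
Intersections between consecutive envelope lines give the roots: for adjacent envelope indices i < j the intersection is x = (a_i − a_j) / (j − i). Reading off the sorted break points: {-6, -2, -1, 3}.
Verification: at each break x_0, at least two indices attain the minimum of min_i(a_i + i · x_0).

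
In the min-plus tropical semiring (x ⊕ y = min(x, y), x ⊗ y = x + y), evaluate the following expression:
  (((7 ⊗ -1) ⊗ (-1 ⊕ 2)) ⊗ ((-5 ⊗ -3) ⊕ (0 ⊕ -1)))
(((7 ⊗ -1) ⊗ (-1 ⊕ 2)) ⊗ ((-5 ⊗ -3) ⊕ (0 ⊕ -1))) = -3

Expand innermost to outermost. Recall ⊕ takes the minimum of its arguments and ⊗ takes their sum. Working out the expression (((7 ⊗ -1) ⊗ (-1 ⊕ 2)) ⊗ ((-5 ⊗ -3) ⊕ (0 ⊕ -1))) gives -3.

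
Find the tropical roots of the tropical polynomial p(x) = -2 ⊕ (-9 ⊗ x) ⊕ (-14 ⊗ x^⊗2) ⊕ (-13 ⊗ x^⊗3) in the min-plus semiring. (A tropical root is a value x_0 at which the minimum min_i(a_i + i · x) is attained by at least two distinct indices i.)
Roots: {-1, 5, 7}

Each tropical root is a break point of the lower envelope of the lines y = a_i + i · x (there are 4 lines, with slopes 0, 1, ..., 3). Only the lines that attain the minimum somewhere contribute to roots; other lines are dominated. Here the surviving (envelope) indices are i = 3, i = 2, i = 1, i = 0.
Intersections between consecutive envelope lines give the roots: for adjacent envelope indices i < j the intersection is x = (a_i − a_j) / (j − i). Reading off the sorted break points: {-1, 5, 7}.
Verification: at each break x_0, at least two indices attain the minimum of min_i(a_i + i · x_0).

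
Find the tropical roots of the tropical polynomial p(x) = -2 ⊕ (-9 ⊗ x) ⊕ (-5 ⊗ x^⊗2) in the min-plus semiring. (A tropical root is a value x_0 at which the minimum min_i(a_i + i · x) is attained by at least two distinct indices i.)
Roots: {-4, 7}

Each tropical root is a break point of the lower envelope of the lines y = a_i + i · x (there are 3 lines, with slopes 0, 1, ..., 2). Only the lines that attain the minimum somewhere contribute to roots; other lines are dominated. Here the surviving (envelope) indices are i = 2, i = 1, i = 0.
Intersections between consecutive envelope lines give the roots: for adjacent envelope indices i < j the intersection is x = (a_i − a_j) / (j − i). Reading off the sorted break points: {-4, 7}.
Verification: at each break x_0, at least two indices attain the minimum of min_i(a_i + i · x_0).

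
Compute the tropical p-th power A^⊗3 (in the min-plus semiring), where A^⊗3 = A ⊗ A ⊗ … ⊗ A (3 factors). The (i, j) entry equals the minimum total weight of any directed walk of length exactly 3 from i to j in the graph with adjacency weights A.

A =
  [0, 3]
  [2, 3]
A^⊗3 =
  [0, 3]
  [2, 5]

Each entry (A^⊗3)_ij equals the minimum over all length-3 walks i = v_0 → v_1 → … → v_3 = j of Σ_t A[v_t][v_{t+1}]. For example, for (i, j) = (0, 1) we minimise over 4 possible intermediate vertex sequences; the minimum is 3, attained along the walk 0 → 0 → 0 → 1.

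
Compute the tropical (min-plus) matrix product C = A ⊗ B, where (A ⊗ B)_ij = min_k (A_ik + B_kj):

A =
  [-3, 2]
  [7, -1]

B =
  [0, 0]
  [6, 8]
A ⊗ B =
  [-3, -3]
  [5, 7]

Apply the min-plus product entry-by-entry:
  C[0][0] = min over k of (A[0][0] + B[0][0] = -3 + 0 = -3, A[0][1] + B[1][0] = 2 + 6 = 8) = -3 (attained at k = 0)
  C[0][1] = min over k of (A[0][0] + B[0][1] = -3 + 0 = -3, A[0][1] + B[1][1] = 2 + 8 = 10) = -3 (attained at k = 0)
  C[1][0] = min over k of (A[1][0] + B[0][0] = 7 + 0 = 7, A[1][1] + B[1][0] = -1 + 6 = 5) = 5 (attained at k = 1)
  C[1][1] = min over k of (A[1][0] + B[0][1] = 7 + 0 = 7, A[1][1] + B[1][1] = -1 + 8 = 7) = 7 (attained at k = 0)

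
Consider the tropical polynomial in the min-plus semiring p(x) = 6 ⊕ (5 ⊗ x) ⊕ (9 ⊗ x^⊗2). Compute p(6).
p(6) = 6

A tropical monomial a ⊗ x^⊗i evaluates to a + i · x. Evaluating each term at x = 6:
  Term 0 contributes 6 + 0 · 6 = 6
  Term 1 contributes 5 + 1 · 6 = 11
  Term 2 contributes 9 + 2 · 6 = 21
p(6) = ⊕ of these = min[6, 11, 21] = 6.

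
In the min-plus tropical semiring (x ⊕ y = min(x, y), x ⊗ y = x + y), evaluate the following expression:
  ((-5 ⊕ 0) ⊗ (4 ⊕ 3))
((-5 ⊕ 0) ⊗ (4 ⊕ 3)) = -2

Expand innermost to outermost. Recall ⊕ takes the minimum of its arguments and ⊗ takes their sum. Working out the expression ((-5 ⊕ 0) ⊗ (4 ⊕ 3)) gives -2.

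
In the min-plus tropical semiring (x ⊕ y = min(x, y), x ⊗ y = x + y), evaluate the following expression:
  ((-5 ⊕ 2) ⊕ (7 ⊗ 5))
((-5 ⊕ 2) ⊕ (7 ⊗ 5)) = -5

Expand innermost to outermost. Recall ⊕ takes the minimum of its arguments and ⊗ takes their sum. Working out the expression ((-5 ⊕ 2) ⊕ (7 ⊗ 5)) gives -5.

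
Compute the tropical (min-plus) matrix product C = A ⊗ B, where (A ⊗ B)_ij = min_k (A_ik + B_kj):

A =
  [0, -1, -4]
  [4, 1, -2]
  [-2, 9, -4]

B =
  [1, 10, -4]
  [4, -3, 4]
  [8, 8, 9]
A ⊗ B =
  [1, -4, -4]
  [5, -2, 0]
  [-1, 4, -6]

Apply the min-plus product entry-by-entry:
  C[0][0] = min over k of (A[0][0] + B[0][0] = 0 + 1 = 1, A[0][1] + B[1][0] = -1 + 4 = 3, A[0][2] + B[2][0] = -4 + 8 = 4) = 1 (attained at k = 0)
  C[0][1] = min over k of (A[0][0] + B[0][1] = 0 + 10 = 10, A[0][1] + B[1][1] = -1 + -3 = -4, A[0][2] + B[2][1] = -4 + 8 = 4) = -4 (attained at k = 1)
  C[0][2] = min over k of (A[0][0] + B[0][2] = 0 + -4 = -4, A[0][1] + B[1][2] = -1 + 4 = 3, A[0][2] + B[2][2] = -4 + 9 = 5) = -4 (attained at k = 0)
  C[1][0] = min over k of (A[1][0] + B[0][0] = 4 + 1 = 5, A[1][1] + B[1][0] = 1 + 4 = 5, A[1][2] + B[2][0] = -2 + 8 = 6) = 5 (attained at k = 0)
  C[1][1] = min over k of (A[1][0] + B[0][1] = 4 + 10 = 14, A[1][1] + B[1][1] = 1 + -3 = -2, A[1][2] + B[2][1] = -2 + 8 = 6) = -2 (attained at k = 1)
  C[1][2] = min over k of (A[1][0] + B[0][2] = 4 + -4 = 0, A[1][1] + B[1][2] = 1 + 4 = 5, A[1][2] + B[2][2] = -2 + 9 = 7) = 0 (attained at k = 0)
  C[2][0] = min over k of (A[2][0] + B[0][0] = -2 + 1 = -1, A[2][1] + B[1][0] = 9 + 4 = 13, A[2][2] + B[2][0] = -4 + 8 = 4) = -1 (attained at k = 0)
  C[2][1] = min over k of (A[2][0] + B[0][1] = -2 + 10 = 8, A[2][1] + B[1][1] = 9 + -3 = 6, A[2][2] + B[2][1] = -4 + 8 = 4) = 4 (attained at k = 2)
  C[2][2] = min over k of (A[2][0] + B[0][2] = -2 + -4 = -6, A[2][1] + B[1][2] = 9 + 4 = 13, A[2][2] + B[2][2] = -4 + 9 = 5) = -6 (attained at k = 0)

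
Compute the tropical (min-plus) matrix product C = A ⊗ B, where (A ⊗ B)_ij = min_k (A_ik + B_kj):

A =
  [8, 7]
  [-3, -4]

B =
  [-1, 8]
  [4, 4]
A ⊗ B =
  [7, 11]
  [-4, 0]

Apply the min-plus product entry-by-entry:
  C[0][0] = min over k of (A[0][0] + B[0][0] = 8 + -1 = 7, A[0][1] + B[1][0] = 7 + 4 = 11) = 7 (attained at k = 0)
  C[0][1] = min over k of (A[0][0] + B[0][1] = 8 + 8 = 16, A[0][1] + B[1][1] = 7 + 4 = 11) = 11 (attained at k = 1)
  C[1][0] = min over k of (A[1][0] + B[0][0] = -3 + -1 = -4, A[1][1] + B[1][0] = -4 + 4 = 0) = -4 (attained at k = 0)
  C[1][1] = min over k of (A[1][0] + B[0][1] = -3 + 8 = 5, A[1][1] + B[1][1] = -4 + 4 = 0) = 0 (attained at k = 1)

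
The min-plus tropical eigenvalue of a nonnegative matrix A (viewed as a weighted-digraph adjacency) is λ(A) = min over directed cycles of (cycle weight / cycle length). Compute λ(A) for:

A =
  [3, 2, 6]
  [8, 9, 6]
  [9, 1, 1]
λ(A) = 1

Enumerate directed cycles and compute their means (weight / length). Sample:
  cycle 0 → 0: weight = 3, length = 1, mean = 3/1 ≈ 3.000
  cycle 1 → 1: weight = 9, length = 1, mean = 9/1 ≈ 9.000
  cycle 2 → 2: weight = 1, length = 1, mean = 1/1 ≈ 1.000
  cycle 0 → 1 → 0: weight = 10, length = 2, mean = 10/2 ≈ 5.000
  cycle 0 → 2 → 0: weight = 15, length = 2, mean = 15/2 ≈ 7.500
  cycle 1 → 0 → 1: weight = 10, length = 2, mean = 10/2 ≈ 5.000
Minimum mean = 1.000, attained e.g. along the cycle 2 → 2 with weight 1 and length 1. So λ(A) = 1/1 = 1.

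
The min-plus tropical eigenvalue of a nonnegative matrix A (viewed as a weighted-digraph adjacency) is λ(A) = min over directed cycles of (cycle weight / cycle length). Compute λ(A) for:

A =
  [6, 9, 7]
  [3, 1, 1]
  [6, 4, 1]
λ(A) = 1

Enumerate directed cycles and compute their means (weight / length). Sample:
  cycle 0 → 0: weight = 6, length = 1, mean = 6/1 ≈ 6.000
  cycle 1 → 1: weight = 1, length = 1, mean = 1/1 ≈ 1.000
  cycle 2 → 2: weight = 1, length = 1, mean = 1/1 ≈ 1.000
  cycle 0 → 1 → 0: weight = 12, length = 2, mean = 12/2 ≈ 6.000
  cycle 0 → 2 → 0: weight = 13, length = 2, mean = 13/2 ≈ 6.500
  cycle 1 → 0 → 1: weight = 12, length = 2, mean = 12/2 ≈ 6.000
Minimum mean = 1.000, attained e.g. along the cycle 1 → 1 with weight 1 and length 1. So λ(A) = 1/1 = 1.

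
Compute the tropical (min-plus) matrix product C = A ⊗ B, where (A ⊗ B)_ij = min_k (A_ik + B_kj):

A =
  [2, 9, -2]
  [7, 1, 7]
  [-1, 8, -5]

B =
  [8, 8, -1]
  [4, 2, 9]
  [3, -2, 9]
A ⊗ B =
  [1, -4, 1]
  [5, 3, 6]
  [-2, -7, -2]

Apply the min-plus product entry-by-entry:
  C[0][0] = min over k of (A[0][0] + B[0][0] = 2 + 8 = 10, A[0][1] + B[1][0] = 9 + 4 = 13, A[0][2] + B[2][0] = -2 + 3 = 1) = 1 (attained at k = 2)
  C[0][1] = min over k of (A[0][0] + B[0][1] = 2 + 8 = 10, A[0][1] + B[1][1] = 9 + 2 = 11, A[0][2] + B[2][1] = -2 + -2 = -4) = -4 (attained at k = 2)
  C[0][2] = min over k of (A[0][0] + B[0][2] = 2 + -1 = 1, A[0][1] + B[1][2] = 9 + 9 = 18, A[0][2] + B[2][2] = -2 + 9 = 7) = 1 (attained at k = 0)
  C[1][0] = min over k of (A[1][0] + B[0][0] = 7 + 8 = 15, A[1][1] + B[1][0] = 1 + 4 = 5, A[1][2] + B[2][0] = 7 + 3 = 10) = 5 (attained at k = 1)
  C[1][1] = min over k of (A[1][0] + B[0][1] = 7 + 8 = 15, A[1][1] + B[1][1] = 1 + 2 = 3, A[1][2] + B[2][1] = 7 + -2 = 5) = 3 (attained at k = 1)
  C[1][2] = min over k of (A[1][0] + B[0][2] = 7 + -1 = 6, A[1][1] + B[1][2] = 1 + 9 = 10, A[1][2] + B[2][2] = 7 + 9 = 16) = 6 (attained at k = 0)
  C[2][0] = min over k of (A[2][0] + B[0][0] = -1 + 8 = 7, A[2][1] + B[1][0] = 8 + 4 = 12, A[2][2] + B[2][0] = -5 + 3 = -2) = -2 (attained at k = 2)
  C[2][1] = min over k of (A[2][0] + B[0][1] = -1 + 8 = 7, A[2][1] + B[1][1] = 8 + 2 = 10, A[2][2] + B[2][1] = -5 + -2 = -7) = -7 (attained at k = 2)
  C[2][2] = min over k of (A[2][0] + B[0][2] = -1 + -1 = -2, A[2][1] + B[1][2] = 8 + 9 = 17, A[2][2] + B[2][2] = -5 + 9 = 4) = -2 (attained at k = 0)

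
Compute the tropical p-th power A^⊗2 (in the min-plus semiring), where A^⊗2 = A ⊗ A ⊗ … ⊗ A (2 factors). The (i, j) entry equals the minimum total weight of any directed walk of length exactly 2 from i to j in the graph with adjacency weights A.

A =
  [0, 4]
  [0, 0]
A^⊗2 =
  [0, 4]
  [0, 0]

Each entry (A^⊗2)_ij equals the minimum over all length-2 walks i = v_0 → v_1 → … → v_2 = j of Σ_t A[v_t][v_{t+1}]. For example, for (i, j) = (0, 1) we minimise over 2 possible intermediate vertex sequences; the minimum is 4, attained along the walk 0 → 0 → 1.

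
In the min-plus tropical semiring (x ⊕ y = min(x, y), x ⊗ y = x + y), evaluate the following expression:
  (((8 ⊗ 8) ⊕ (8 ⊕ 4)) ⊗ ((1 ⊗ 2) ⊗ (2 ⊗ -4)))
(((8 ⊗ 8) ⊕ (8 ⊕ 4)) ⊗ ((1 ⊗ 2) ⊗ (2 ⊗ -4))) = 5

Expand innermost to outermost. Recall ⊕ takes the minimum of its arguments and ⊗ takes their sum. Working out the expression (((8 ⊗ 8) ⊕ (8 ⊕ 4)) ⊗ ((1 ⊗ 2) ⊗ (2 ⊗ -4))) gives 5.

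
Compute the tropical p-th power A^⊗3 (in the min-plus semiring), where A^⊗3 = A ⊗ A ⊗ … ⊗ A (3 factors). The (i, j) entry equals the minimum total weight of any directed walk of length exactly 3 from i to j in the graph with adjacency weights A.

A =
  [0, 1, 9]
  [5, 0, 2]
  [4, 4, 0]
A^⊗3 =
  [0, 1, 3]
  [5, 0, 2]
  [4, 4, 0]

Each entry (A^⊗3)_ij equals the minimum over all length-3 walks i = v_0 → v_1 → … → v_3 = j of Σ_t A[v_t][v_{t+1}]. For example, for (i, j) = (0, 2) we minimise over 9 possible intermediate vertex sequences; the minimum is 3, attained along the walk 0 → 0 → 1 → 2.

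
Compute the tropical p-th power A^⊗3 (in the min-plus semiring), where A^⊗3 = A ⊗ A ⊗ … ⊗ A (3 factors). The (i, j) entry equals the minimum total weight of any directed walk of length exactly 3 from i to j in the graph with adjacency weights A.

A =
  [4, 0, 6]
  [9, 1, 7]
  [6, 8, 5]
A^⊗3 =
  [10, 2, 8]
  [11, 3, 9]
  [14, 7, 13]

Each entry (A^⊗3)_ij equals the minimum over all length-3 walks i = v_0 → v_1 → … → v_3 = j of Σ_t A[v_t][v_{t+1}]. For example, for (i, j) = (0, 2) we minimise over 9 possible intermediate vertex sequences; the minimum is 8, attained along the walk 0 → 1 → 1 → 2.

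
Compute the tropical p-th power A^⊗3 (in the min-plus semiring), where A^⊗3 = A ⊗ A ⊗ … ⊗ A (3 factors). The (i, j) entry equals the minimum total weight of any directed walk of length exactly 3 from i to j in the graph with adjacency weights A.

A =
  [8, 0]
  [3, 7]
A^⊗3 =
  [10, 3]
  [6, 10]

Each entry (A^⊗3)_ij equals the minimum over all length-3 walks i = v_0 → v_1 → … → v_3 = j of Σ_t A[v_t][v_{t+1}]. For example, for (i, j) = (0, 1) we minimise over 4 possible intermediate vertex sequences; the minimum is 3, attained along the walk 0 → 1 → 0 → 1.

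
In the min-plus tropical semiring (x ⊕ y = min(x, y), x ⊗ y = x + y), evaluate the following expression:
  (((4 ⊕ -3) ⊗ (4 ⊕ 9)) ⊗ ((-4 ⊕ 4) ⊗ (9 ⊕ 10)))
(((4 ⊕ -3) ⊗ (4 ⊕ 9)) ⊗ ((-4 ⊕ 4) ⊗ (9 ⊕ 10))) = 6

Expand innermost to outermost. Recall ⊕ takes the minimum of its arguments and ⊗ takes their sum. Working out the expression (((4 ⊕ -3) ⊗ (4 ⊕ 9)) ⊗ ((-4 ⊕ 4) ⊗ (9 ⊕ 10))) gives 6.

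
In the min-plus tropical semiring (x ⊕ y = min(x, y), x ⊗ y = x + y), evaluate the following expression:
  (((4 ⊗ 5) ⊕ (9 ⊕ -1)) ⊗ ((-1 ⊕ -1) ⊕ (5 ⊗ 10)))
(((4 ⊗ 5) ⊕ (9 ⊕ -1)) ⊗ ((-1 ⊕ -1) ⊕ (5 ⊗ 10))) = -2

Expand innermost to outermost. Recall ⊕ takes the minimum of its arguments and ⊗ takes their sum. Working out the expression (((4 ⊗ 5) ⊕ (9 ⊕ -1)) ⊗ ((-1 ⊕ -1) ⊕ (5 ⊗ 10))) gives -2.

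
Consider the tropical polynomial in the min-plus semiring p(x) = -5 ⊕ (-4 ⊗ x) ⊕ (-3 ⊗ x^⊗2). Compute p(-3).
p(-3) = -9

A tropical monomial a ⊗ x^⊗i evaluates to a + i · x. Evaluating each term at x = -3:
  Term 0 contributes -5 + 0 · -3 = -5
  Term 1 contributes -4 + 1 · -3 = -7
  Term 2 contributes -3 + 2 · -3 = -9
p(-3) = ⊕ of these = min[-5, -7, -9] = -9.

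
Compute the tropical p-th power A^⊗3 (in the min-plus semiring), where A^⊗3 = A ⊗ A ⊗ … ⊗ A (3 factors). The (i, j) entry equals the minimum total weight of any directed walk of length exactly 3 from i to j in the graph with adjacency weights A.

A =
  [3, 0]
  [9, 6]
A^⊗3 =
  [9, 6]
  [15, 12]

Each entry (A^⊗3)_ij equals the minimum over all length-3 walks i = v_0 → v_1 → … → v_3 = j of Σ_t A[v_t][v_{t+1}]. For example, for (i, j) = (0, 1) we minimise over 4 possible intermediate vertex sequences; the minimum is 6, attained along the walk 0 → 0 → 0 → 1.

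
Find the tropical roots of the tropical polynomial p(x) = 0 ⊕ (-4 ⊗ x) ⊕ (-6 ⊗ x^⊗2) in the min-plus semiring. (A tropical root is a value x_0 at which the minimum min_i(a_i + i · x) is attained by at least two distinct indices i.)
Roots: {2, 4}

Each tropical root is a break point of the lower envelope of the lines y = a_i + i · x (there are 3 lines, with slopes 0, 1, ..., 2). Only the lines that attain the minimum somewhere contribute to roots; other lines are dominated. Here the surviving (envelope) indices are i = 2, i = 1, i = 0.
Intersections between consecutive envelope lines give the roots: for adjacent envelope indices i < j the intersection is x = (a_i − a_j) / (j − i). Reading off the sorted break points: {2, 4}.
Verification: at each break x_0, at least two indices attain the minimum of min_i(a_i + i · x_0).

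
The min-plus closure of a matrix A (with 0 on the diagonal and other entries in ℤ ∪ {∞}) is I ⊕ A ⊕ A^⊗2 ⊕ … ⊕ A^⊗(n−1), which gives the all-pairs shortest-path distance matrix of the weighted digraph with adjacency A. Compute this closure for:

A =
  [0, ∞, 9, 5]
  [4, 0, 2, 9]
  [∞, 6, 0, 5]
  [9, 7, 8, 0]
Closure =
  [0, 12, 9, 5]
  [4, 0, 2, 7]
  [10, 6, 0, 5]
  [9, 7, 8, 0]

This is the Floyd-Warshall all-pairs shortest-path computation. For each intermediate vertex k = 0, 1, …, 3, update dist[i][j] ← min(dist[i][j], dist[i][k] + dist[k][j]). The final matrix gives, for each (i, j), the minimum total weight of any directed path from i to j (possibly empty when i = j).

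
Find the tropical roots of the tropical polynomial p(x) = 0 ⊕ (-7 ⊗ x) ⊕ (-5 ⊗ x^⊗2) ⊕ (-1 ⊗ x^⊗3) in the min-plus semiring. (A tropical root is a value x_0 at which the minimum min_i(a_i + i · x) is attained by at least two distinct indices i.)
Roots: {-4, -2, 7}

Each tropical root is a break point of the lower envelope of the lines y = a_i + i · x (there are 4 lines, with slopes 0, 1, ..., 3). Only the lines that attain the minimum somewhere contribute to roots; other lines are dominated. Here the surviving (envelope) indices are i = 3, i = 2, i = 1, i = 0.
Intersections between consecutive envelope lines give the roots: for adjacent envelope indices i < j the intersection is x = (a_i − a_j) / (j − i). Reading off the sorted break points: {-4, -2, 7}.
Verification: at each break x_0, at least two indices attain the minimum of min_i(a_i + i · x_0).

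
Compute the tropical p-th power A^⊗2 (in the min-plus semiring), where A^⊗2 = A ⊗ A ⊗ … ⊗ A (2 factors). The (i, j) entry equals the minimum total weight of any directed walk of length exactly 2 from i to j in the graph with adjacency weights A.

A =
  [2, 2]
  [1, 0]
A^⊗2 =
  [3, 2]
  [1, 0]

Each entry (A^⊗2)_ij equals the minimum over all length-2 walks i = v_0 → v_1 → … → v_2 = j of Σ_t A[v_t][v_{t+1}]. For example, for (i, j) = (0, 1) we minimise over 2 possible intermediate vertex sequences; the minimum is 2, attained along the walk 0 → 1 → 1.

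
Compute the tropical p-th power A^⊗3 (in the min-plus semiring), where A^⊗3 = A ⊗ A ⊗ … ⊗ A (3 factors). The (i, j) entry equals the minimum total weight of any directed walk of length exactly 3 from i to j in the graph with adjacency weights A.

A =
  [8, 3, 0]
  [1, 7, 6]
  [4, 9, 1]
A^⊗3 =
  [5, 7, 2]
  [5, 10, 2]
  [6, 8, 3]

Each entry (A^⊗3)_ij equals the minimum over all length-3 walks i = v_0 → v_1 → … → v_3 = j of Σ_t A[v_t][v_{t+1}]. For example, for (i, j) = (0, 2) we minimise over 9 possible intermediate vertex sequences; the minimum is 2, attained along the walk 0 → 2 → 2 → 2.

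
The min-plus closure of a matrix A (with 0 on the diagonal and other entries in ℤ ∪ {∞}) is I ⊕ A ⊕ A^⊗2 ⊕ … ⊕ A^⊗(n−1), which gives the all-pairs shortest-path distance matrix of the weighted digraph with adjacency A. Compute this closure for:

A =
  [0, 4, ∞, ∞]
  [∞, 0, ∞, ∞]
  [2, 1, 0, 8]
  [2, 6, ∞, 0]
Closure =
  [0, 4, ∞, ∞]
  [∞, 0, ∞, ∞]
  [2, 1, 0, 8]
  [2, 6, ∞, 0]

This is the Floyd-Warshall all-pairs shortest-path computation. For each intermediate vertex k = 0, 1, …, 3, update dist[i][j] ← min(dist[i][j], dist[i][k] + dist[k][j]). The final matrix gives, for each (i, j), the minimum total weight of any directed path from i to j (possibly empty when i = j).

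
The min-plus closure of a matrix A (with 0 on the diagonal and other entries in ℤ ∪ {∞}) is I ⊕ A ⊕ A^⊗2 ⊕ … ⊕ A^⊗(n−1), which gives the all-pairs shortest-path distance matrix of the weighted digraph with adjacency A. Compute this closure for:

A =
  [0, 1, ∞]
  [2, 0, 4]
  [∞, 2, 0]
Closure =
  [0, 1, 5]
  [2, 0, 4]
  [4, 2, 0]

This is the Floyd-Warshall all-pairs shortest-path computation. For each intermediate vertex k = 0, 1, …, 2, update dist[i][j] ← min(dist[i][j], dist[i][k] + dist[k][j]). The final matrix gives, for each (i, j), the minimum total weight of any directed path from i to j (possibly empty when i = j).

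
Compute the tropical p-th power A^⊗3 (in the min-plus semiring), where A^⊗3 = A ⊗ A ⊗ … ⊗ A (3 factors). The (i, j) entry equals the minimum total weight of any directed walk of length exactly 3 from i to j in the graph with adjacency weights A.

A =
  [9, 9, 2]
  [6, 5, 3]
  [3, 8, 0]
A^⊗3 =
  [5, 10, 2]
  [6, 11, 3]
  [3, 8, 0]

Each entry (A^⊗3)_ij equals the minimum over all length-3 walks i = v_0 → v_1 → … → v_3 = j of Σ_t A[v_t][v_{t+1}]. For example, for (i, j) = (0, 2) we minimise over 9 possible intermediate vertex sequences; the minimum is 2, attained along the walk 0 → 2 → 2 → 2.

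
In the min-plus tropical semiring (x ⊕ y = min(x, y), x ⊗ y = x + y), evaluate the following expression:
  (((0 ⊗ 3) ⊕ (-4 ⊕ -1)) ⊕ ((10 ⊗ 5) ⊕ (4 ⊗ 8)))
(((0 ⊗ 3) ⊕ (-4 ⊕ -1)) ⊕ ((10 ⊗ 5) ⊕ (4 ⊗ 8))) = -4

Expand innermost to outermost. Recall ⊕ takes the minimum of its arguments and ⊗ takes their sum. Working out the expression (((0 ⊗ 3) ⊕ (-4 ⊕ -1)) ⊕ ((10 ⊗ 5) ⊕ (4 ⊗ 8))) gives -4.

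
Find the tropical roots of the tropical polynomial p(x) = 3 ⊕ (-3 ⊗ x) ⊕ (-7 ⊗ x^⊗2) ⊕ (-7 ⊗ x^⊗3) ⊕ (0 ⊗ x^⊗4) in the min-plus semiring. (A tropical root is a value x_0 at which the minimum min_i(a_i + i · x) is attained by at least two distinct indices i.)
Roots: {-7, 0, 4, 6}

Each tropical root is a break point of the lower envelope of the lines y = a_i + i · x (there are 5 lines, with slopes 0, 1, ..., 4). Only the lines that attain the minimum somewhere contribute to roots; other lines are dominated. Here the surviving (envelope) indices are i = 4, i = 3, i = 2, i = 1, i = 0.
Intersections between consecutive envelope lines give the roots: for adjacent envelope indices i < j the intersection is x = (a_i − a_j) / (j − i). Reading off the sorted break points: {-7, 0, 4, 6}.
Verification: at each break x_0, at least two indices attain the minimum of min_i(a_i + i · x_0).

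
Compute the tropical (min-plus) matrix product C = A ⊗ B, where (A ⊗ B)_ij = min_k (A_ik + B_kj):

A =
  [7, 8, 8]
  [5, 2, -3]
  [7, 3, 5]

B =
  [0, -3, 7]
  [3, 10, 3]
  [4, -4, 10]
A ⊗ B =
  [7, 4, 11]
  [1, -7, 5]
  [6, 1, 6]

Apply the min-plus product entry-by-entry:
  C[0][0] = min over k of (A[0][0] + B[0][0] = 7 + 0 = 7, A[0][1] + B[1][0] = 8 + 3 = 11, A[0][2] + B[2][0] = 8 + 4 = 12) = 7 (attained at k = 0)
  C[0][1] = min over k of (A[0][0] + B[0][1] = 7 + -3 = 4, A[0][1] + B[1][1] = 8 + 10 = 18, A[0][2] + B[2][1] = 8 + -4 = 4) = 4 (attained at k = 0)
  C[0][2] = min over k of (A[0][0] + B[0][2] = 7 + 7 = 14, A[0][1] + B[1][2] = 8 + 3 = 11, A[0][2] + B[2][2] = 8 + 10 = 18) = 11 (attained at k = 1)
  C[1][0] = min over k of (A[1][0] + B[0][0] = 5 + 0 = 5, A[1][1] + B[1][0] = 2 + 3 = 5, A[1][2] + B[2][0] = -3 + 4 = 1) = 1 (attained at k = 2)
  C[1][1] = min over k of (A[1][0] + B[0][1] = 5 + -3 = 2, A[1][1] + B[1][1] = 2 + 10 = 12, A[1][2] + B[2][1] = -3 + -4 = -7) = -7 (attained at k = 2)
  C[1][2] = min over k of (A[1][0] + B[0][2] = 5 + 7 = 12, A[1][1] + B[1][2] = 2 + 3 = 5, A[1][2] + B[2][2] = -3 + 10 = 7) = 5 (attained at k = 1)
  C[2][0] = min over k of (A[2][0] + B[0][0] = 7 + 0 = 7, A[2][1] + B[1][0] = 3 + 3 = 6, A[2][2] + B[2][0] = 5 + 4 = 9) = 6 (attained at k = 1)
  C[2][1] = min over k of (A[2][0] + B[0][1] = 7 + -3 = 4, A[2][1] + B[1][1] = 3 + 10 = 13, A[2][2] + B[2][1] = 5 + -4 = 1) = 1 (attained at k = 2)
  C[2][2] = min over k of (A[2][0] + B[0][2] = 7 + 7 = 14, A[2][1] + B[1][2] = 3 + 3 = 6, A[2][2] + B[2][2] = 5 + 10 = 15) = 6 (attained at k = 1)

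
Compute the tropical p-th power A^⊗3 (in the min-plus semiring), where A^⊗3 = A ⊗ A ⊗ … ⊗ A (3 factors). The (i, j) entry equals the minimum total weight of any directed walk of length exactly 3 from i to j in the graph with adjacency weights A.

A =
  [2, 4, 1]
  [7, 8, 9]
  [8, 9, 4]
A^⊗3 =
  [6, 8, 5]
  [11, 13, 10]
  [12, 14, 11]

Each entry (A^⊗3)_ij equals the minimum over all length-3 walks i = v_0 → v_1 → … → v_3 = j of Σ_t A[v_t][v_{t+1}]. For example, for (i, j) = (0, 2) we minimise over 9 possible intermediate vertex sequences; the minimum is 5, attained along the walk 0 → 0 → 0 → 2.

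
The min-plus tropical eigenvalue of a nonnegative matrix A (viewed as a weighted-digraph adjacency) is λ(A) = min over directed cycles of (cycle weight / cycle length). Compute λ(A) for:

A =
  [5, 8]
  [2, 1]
λ(A) = 1

Enumerate directed cycles and compute their means (weight / length). Sample:
  cycle 0 → 0: weight = 5, length = 1, mean = 5/1 ≈ 5.000
  cycle 1 → 1: weight = 1, length = 1, mean = 1/1 ≈ 1.000
  cycle 0 → 1 → 0: weight = 10, length = 2, mean = 10/2 ≈ 5.000
  cycle 1 → 0 → 1: weight = 10, length = 2, mean = 10/2 ≈ 5.000
Minimum mean = 1.000, attained e.g. along the cycle 1 → 1 with weight 1 and length 1. So λ(A) = 1/1 = 1.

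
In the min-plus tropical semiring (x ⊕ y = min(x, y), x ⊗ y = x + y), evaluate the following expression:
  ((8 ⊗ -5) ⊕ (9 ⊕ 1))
((8 ⊗ -5) ⊕ (9 ⊕ 1)) = 1

Expand innermost to outermost. Recall ⊕ takes the minimum of its arguments and ⊗ takes their sum. Working out the expression ((8 ⊗ -5) ⊕ (9 ⊕ 1)) gives 1.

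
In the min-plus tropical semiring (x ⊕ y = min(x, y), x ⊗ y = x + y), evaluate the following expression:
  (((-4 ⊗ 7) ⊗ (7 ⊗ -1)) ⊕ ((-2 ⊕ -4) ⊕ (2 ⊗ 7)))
(((-4 ⊗ 7) ⊗ (7 ⊗ -1)) ⊕ ((-2 ⊕ -4) ⊕ (2 ⊗ 7))) = -4

Expand innermost to outermost. Recall ⊕ takes the minimum of its arguments and ⊗ takes their sum. Working out the expression (((-4 ⊗ 7) ⊗ (7 ⊗ -1)) ⊕ ((-2 ⊕ -4) ⊕ (2 ⊗ 7))) gives -4.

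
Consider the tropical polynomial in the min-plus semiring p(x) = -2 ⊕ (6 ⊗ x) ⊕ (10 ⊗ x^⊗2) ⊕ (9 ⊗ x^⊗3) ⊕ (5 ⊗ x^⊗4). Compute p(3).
p(3) = -2

A tropical monomial a ⊗ x^⊗i evaluates to a + i · x. Evaluating each term at x = 3:
  Term 0 contributes -2 + 0 · 3 = -2
  Term 1 contributes 6 + 1 · 3 = 9
  Term 2 contributes 10 + 2 · 3 = 16
  Term 3 contributes 9 + 3 · 3 = 18
  Term 4 contributes 5 + 4 · 3 = 17
p(3) = ⊕ of these = min[-2, 9, 16, 18, 17] = -2.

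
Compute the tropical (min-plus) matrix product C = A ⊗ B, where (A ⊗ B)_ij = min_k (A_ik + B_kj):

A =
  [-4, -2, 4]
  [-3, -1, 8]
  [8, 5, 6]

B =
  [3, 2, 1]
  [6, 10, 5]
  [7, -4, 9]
A ⊗ B =
  [-1, -2, -3]
  [0, -1, -2]
  [11, 2, 9]

Apply the min-plus product entry-by-entry:
  C[0][0] = min over k of (A[0][0] + B[0][0] = -4 + 3 = -1, A[0][1] + B[1][0] = -2 + 6 = 4, A[0][2] + B[2][0] = 4 + 7 = 11) = -1 (attained at k = 0)
  C[0][1] = min over k of (A[0][0] + B[0][1] = -4 + 2 = -2, A[0][1] + B[1][1] = -2 + 10 = 8, A[0][2] + B[2][1] = 4 + -4 = 0) = -2 (attained at k = 0)
  C[0][2] = min over k of (A[0][0] + B[0][2] = -4 + 1 = -3, A[0][1] + B[1][2] = -2 + 5 = 3, A[0][2] + B[2][2] = 4 + 9 = 13) = -3 (attained at k = 0)
  C[1][0] = min over k of (A[1][0] + B[0][0] = -3 + 3 = 0, A[1][1] + B[1][0] = -1 + 6 = 5, A[1][2] + B[2][0] = 8 + 7 = 15) = 0 (attained at k = 0)
  C[1][1] = min over k of (A[1][0] + B[0][1] = -3 + 2 = -1, A[1][1] + B[1][1] = -1 + 10 = 9, A[1][2] + B[2][1] = 8 + -4 = 4) = -1 (attained at k = 0)
  C[1][2] = min over k of (A[1][0] + B[0][2] = -3 + 1 = -2, A[1][1] + B[1][2] = -1 + 5 = 4, A[1][2] + B[2][2] = 8 + 9 = 17) = -2 (attained at k = 0)
  C[2][0] = min over k of (A[2][0] + B[0][0] = 8 + 3 = 11, A[2][1] + B[1][0] = 5 + 6 = 11, A[2][2] + B[2][0] = 6 + 7 = 13) = 11 (attained at k = 0)
  C[2][1] = min over k of (A[2][0] + B[0][1] = 8 + 2 = 10, A[2][1] + B[1][1] = 5 + 10 = 15, A[2][2] + B[2][1] = 6 + -4 = 2) = 2 (attained at k = 2)
  C[2][2] = min over k of (A[2][0] + B[0][2] = 8 + 1 = 9, A[2][1] + B[1][2] = 5 + 5 = 10, A[2][2] + B[2][2] = 6 + 9 = 15) = 9 (attained at k = 0)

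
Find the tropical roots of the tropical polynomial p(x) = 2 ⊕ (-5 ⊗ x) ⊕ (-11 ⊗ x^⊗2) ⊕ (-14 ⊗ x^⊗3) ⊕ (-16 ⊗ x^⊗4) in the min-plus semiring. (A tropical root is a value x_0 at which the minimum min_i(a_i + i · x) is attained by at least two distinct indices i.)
Roots: {2, 3, 6, 7}

Each tropical root is a break point of the lower envelope of the lines y = a_i + i · x (there are 5 lines, with slopes 0, 1, ..., 4). Only the lines that attain the minimum somewhere contribute to roots; other lines are dominated. Here the surviving (envelope) indices are i = 4, i = 3, i = 2, i = 1, i = 0.
Intersections between consecutive envelope lines give the roots: for adjacent envelope indices i < j the intersection is x = (a_i − a_j) / (j − i). Reading off the sorted break points: {2, 3, 6, 7}.
Verification: at each break x_0, at least two indices attain the minimum of min_i(a_i + i · x_0).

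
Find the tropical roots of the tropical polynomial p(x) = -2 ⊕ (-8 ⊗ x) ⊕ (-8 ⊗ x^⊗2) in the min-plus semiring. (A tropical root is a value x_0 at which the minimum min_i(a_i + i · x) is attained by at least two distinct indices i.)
Roots: {0, 6}

Each tropical root is a break point of the lower envelope of the lines y = a_i + i · x (there are 3 lines, with slopes 0, 1, ..., 2). Only the lines that attain the minimum somewhere contribute to roots; other lines are dominated. Here the surviving (envelope) indices are i = 2, i = 1, i = 0.
Intersections between consecutive envelope lines give the roots: for adjacent envelope indices i < j the intersection is x = (a_i − a_j) / (j − i). Reading off the sorted break points: {0, 6}.
Verification: at each break x_0, at least two indices attain the minimum of min_i(a_i + i · x_0).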